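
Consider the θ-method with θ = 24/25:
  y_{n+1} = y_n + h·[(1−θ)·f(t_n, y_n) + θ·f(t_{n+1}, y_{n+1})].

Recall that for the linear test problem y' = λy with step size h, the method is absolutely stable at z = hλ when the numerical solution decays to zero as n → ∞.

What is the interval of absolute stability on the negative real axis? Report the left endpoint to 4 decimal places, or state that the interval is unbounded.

With y'=λy (z=hλ):
  y_{n+1} = y_n + z·[1/25·y_n + 24/25·y_{n+1}] ⇒ (1 − 24/25z)y_{n+1} = (1 + 1/25z)y_n
  ⇒ R(z) = (1 + 1/25z)/(1 − 24/25z).

Boundary: |R(x)|=1, x<0.
x=-1.59: |R|=0.3706
x=-2: |R|=0.3151
x=-10: |R|=0.0566
x=-100: |R|=0.0309
θ=24/25≥1/2 ⇒ |1+1/25x|<|1−24/25x| ∀x<0 ⇒ unbounded interval.

unbounded; (−∞, 0).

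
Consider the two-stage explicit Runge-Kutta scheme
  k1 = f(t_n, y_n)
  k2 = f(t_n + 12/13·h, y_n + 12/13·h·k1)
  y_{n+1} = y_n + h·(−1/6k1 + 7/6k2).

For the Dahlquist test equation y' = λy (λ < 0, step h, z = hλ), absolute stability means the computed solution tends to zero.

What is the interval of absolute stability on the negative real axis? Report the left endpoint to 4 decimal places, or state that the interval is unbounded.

With y'=λy (z=hλ):
  k1=λy_n ⇒ h·k1=z·y_n;  k2=λ(1+12/13z)y_n ⇒ h·k2=z(1+12/13z)y_n
  y_{n+1}/y_n = 1 − 1/6z + 7/6z(1+12/13z) = 1 + z + 14/13z²
  ⇒ R(z) = 1 + z + 14/13z².

Find x<0 with |R(x)|<1.
x=-0.86: |R|=0.9365
R=1: x+14/13x²=0 ⇒ x=−13/14=-0.9286; min R=1−1/(4·14/13)=0.7679>−1
Confirm numerically:
  x=-0.793: |R|=0.88422 <1
  x=-0.712: |R|=0.83394 <1
  x=-0.588: |R|=0.78434 <1
  x=-0.490: |R|=0.76857 <1
  x=-1.322: |R|=1.56012 >1
  x=-1.038: |R|=1.12232 >1
  x=-0.960: |R|=1.03249 >1
Stable set (-0.9286, 0).

z∈(-0.9286,0).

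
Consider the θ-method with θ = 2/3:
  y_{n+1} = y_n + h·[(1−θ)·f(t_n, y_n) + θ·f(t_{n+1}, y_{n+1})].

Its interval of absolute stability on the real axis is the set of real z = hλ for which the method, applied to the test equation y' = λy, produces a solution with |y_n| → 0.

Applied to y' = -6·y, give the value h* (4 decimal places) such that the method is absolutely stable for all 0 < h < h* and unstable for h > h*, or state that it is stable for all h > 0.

With y'=λy (z=hλ):
  y_{n+1} = y_n + z·[1/3·y_n + 2/3·y_{n+1}] ⇒ (1 − 2/3z)y_{n+1} = (1 + 1/3z)y_n
  so R(z) = (1 + 1/3z)/(1 − 2/3z).

Boundary: |R(x)|=1, x<0.
x=-0.62: |R|=0.5613
x=-2: |R|=0.1429
x=-10: |R|=0.3043
x=-100: |R|=0.4778
θ=2/3≥1/2 ⇒ |1+1/3x|<|1−2/3x| ∀x<0 ⇒ stable on all of ℝ⁻.

unbounded; (−∞, 0). Any h>0 works for λ=-6.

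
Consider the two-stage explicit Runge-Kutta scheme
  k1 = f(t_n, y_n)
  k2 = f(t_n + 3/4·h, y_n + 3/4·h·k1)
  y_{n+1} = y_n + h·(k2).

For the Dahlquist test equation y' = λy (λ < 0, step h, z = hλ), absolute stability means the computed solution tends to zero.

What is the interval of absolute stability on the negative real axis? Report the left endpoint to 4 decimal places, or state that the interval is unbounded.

Set f=λy, z=hλ:
  k1=λy_n ⇒ h·k1=z·y_n;  k2=λ(1+3/4z)y_n ⇒ h·k2=z(1+3/4z)y_n
  y_{n+1}/y_n = 1 + z(1+3/4z) = 1 + z + 3/4z²
  so R(z) = 1 + z + 3/4z².

Find x<0 with |R(x)|<1.
x=-1.32: |R|=0.9868
R=1: x+3/4x²=0 ⇒ x=−4/3=-1.3333; min R=1−1/(4·3/4)=0.6667>−1
Confirm numerically:
  x=-0.964: |R|=0.73297 <1
  x=-0.929: |R|=0.71828 <1
  x=-0.871: |R|=0.69798 <1
  x=-0.687: |R|=0.66698 <1
  x=-1.652: |R|=1.39483 >1
  x=-1.526: |R|=1.22051 >1
  x=-1.380: |R|=1.04830 >1
Stable set (-1.3333, 0).

(-1.3333, 0).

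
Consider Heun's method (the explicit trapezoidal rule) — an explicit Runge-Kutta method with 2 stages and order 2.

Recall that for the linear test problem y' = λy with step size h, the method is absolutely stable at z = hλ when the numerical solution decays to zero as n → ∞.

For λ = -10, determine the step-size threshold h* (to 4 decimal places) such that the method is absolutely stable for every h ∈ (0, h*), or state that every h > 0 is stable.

On y'=λy, z=hλ:
  order 2, 2-stage ⇒ R(z)=1+z+z^2/2
  (e.g. R(-1.75)=0.78125, |R|=0.78125)

Solve |R(x)|<1 on ℝ⁻.
x=-1.75: |R|=0.7812
|R(-2.18)|=1.1962 |R(-2.08)|=1.0832 |R(-1.15)|=0.5112
Bisect:
  x_lo=-2.8718 |R|=2.2518  x_hi=-0.3897 |R|=0.6862
  mid=-1.63077 |R|=0.69894 →hi
  mid=-2.25129 |R|=1.28287 →lo
  mid=-1.94103 |R|=0.94277 →hi
  mid=-2.09616 |R|=1.10079 →lo
  mid=-2.01860 |R|=1.01877 →lo
  mid=-1.97982 |R|=0.98002 →hi
  mid=-1.99921 |R|=0.99921 →hi
  mid=-2.00890 |R|=1.00894 →lo
  ...
  [-2.00012,-1.99996] ⇒ x*=-2.0000
Stable set (-2.0000, 0).

(-2.0000,0); λ=-10 ⇒ h* = 0.2000.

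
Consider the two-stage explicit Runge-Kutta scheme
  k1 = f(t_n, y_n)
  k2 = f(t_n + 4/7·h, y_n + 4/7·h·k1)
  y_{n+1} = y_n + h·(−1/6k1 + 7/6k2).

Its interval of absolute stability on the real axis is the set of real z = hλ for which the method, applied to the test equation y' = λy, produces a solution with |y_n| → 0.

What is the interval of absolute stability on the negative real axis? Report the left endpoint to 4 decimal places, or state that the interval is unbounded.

On y'=λy, z=hλ:
  k1=λy_n ⇒ h·k1=z·y_n;  k2=λ(1+4/7z)y_n ⇒ h·k2=z(1+4/7z)y_n
  y_{n+1}/y_n = 1 − 1/6z + 7/6z(1+4/7z) = 1 + z + 2/3z²
  Hence R(z) = 1 + z + 2/3z².

Boundary: |R(x)|=1, x<0.
x=-1.34: |R|=0.8571
R=1: x+2/3x²=0 ⇒ x=−3/2=-1.5000; min R=1−1/(4·2/3)=0.6250>−1
Confirm numerically:
  x=-1.455: |R|=0.95635 <1
  x=-1.310: |R|=0.83407 <1
  x=-1.017: |R|=0.67253 <1
  x=-2.042: |R|=1.73784 >1
  x=-1.987: |R|=1.64511 >1
So |R|<1 on (-1.5000, 0).

(-1.5000, 0).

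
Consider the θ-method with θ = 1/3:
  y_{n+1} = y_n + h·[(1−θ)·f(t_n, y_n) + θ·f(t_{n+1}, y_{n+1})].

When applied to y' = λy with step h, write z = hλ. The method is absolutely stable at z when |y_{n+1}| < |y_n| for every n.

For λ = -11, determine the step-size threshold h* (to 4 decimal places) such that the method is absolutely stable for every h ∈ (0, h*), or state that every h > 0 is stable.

(-6.0000,0); λ=-11 ⇒ h* = (6)/11 = 0.5455.

With y'=λy (z=hλ):
  y_{n+1} = y_n + z·[2/3·y_n + 1/3·y_{n+1}] ⇒ (1 − 1/3z)y_{n+1} = (1 + 2/3z)y_n
  ⇒ R(z) = (1 + 2/3z)/(1 − 1/3z).

Find x<0 with |R(x)|<1.
x=-1.2: |R|=0.1429
R=−1: 1+2/3x = −1+1/3x ⇒ -1/3x=2 ⇒ x=2/(-1/3)=-6.0000
Confirm numerically:
  x=-5.309: |R|=0.91684 <1
  x=-4.581: |R|=0.81282 <1
  x=-3.593: |R|=0.63492 <1
  x=-2.428: |R|=0.34193 <1
  x=-6.194: |R|=1.02110 >1
  x=-6.066: |R|=1.00728 >1
Interval (-6.0000, 0).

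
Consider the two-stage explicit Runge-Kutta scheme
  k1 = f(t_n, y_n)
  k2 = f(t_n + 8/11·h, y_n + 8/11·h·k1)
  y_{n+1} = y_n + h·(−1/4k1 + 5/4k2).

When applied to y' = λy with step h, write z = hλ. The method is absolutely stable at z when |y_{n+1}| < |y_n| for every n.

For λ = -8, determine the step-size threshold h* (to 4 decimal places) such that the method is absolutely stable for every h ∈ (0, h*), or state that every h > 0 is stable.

(-1.1000,0); λ=-8 ⇒ h* = (11/10)/8 = 0.1375.

With y'=λy (z=hλ):
  k1=λy_n ⇒ h·k1=z·y_n;  k2=λ(1+8/11z)y_n ⇒ h·k2=z(1+8/11z)y_n
  y_{n+1}/y_n = 1 − 1/4z + 5/4z(1+8/11z) = 1 + z + 10/11z²
  Hence R(z) = 1 + z + 10/11z².

Need |R(x)|<1, x<0.
x=-1.13: |R|=1.0308
R=1: x+10/11x²=0 ⇒ x=−11/10=-1.1000; min R=1−1/(4·10/11)=0.7250>−1
Confirm numerically:
  x=-0.969: |R|=0.88460 <1
  x=-0.936: |R|=0.86045 <1
  x=-0.549: |R|=0.72500 <1
  x=-1.458: |R|=1.47451 >1
  x=-1.302: |R|=1.23909 >1
So |R|<1 on (-1.1000, 0).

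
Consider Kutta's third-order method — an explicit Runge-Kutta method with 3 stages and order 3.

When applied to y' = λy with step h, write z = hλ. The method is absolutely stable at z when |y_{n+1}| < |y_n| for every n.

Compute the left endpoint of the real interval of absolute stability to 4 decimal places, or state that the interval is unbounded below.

z* = -2.5127.

With y'=λy (z=hλ):
  order 3, 3-stage ⇒ R(z)=1+z+z^2/2+z^3/6
  (e.g. R(-0.69)=0.49330, |R|=0.49330)

Find x<0 with |R(x)|<1.
x=-0.69: |R|=0.4933
|R(-1.38)|=0.1342 |R(-0.79)|=0.4399 |R(-0.68)|=0.4988
Bisect:
  x_lo=-3.3932 |R|=3.1477  x_hi=-0.1198 |R|=0.8871
  mid=-1.75648 |R|=0.11706 →hi
  mid=-2.57484 |R|=1.10505 →lo
  mid=-2.16566 |R|=0.51347 →hi
  mid=-2.37025 |R|=0.78058 →hi
  mid=-2.47254 |R|=0.93511 →hi
  mid=-2.52369 |R|=1.01809 →lo
  mid=-2.49812 |R|=0.97611 →hi
  mid=-2.51090 |R|=0.99697 →hi
  ...
  [-2.51290,-2.51270] ⇒ x*=-2.5127
Stable set (-2.5127, 0).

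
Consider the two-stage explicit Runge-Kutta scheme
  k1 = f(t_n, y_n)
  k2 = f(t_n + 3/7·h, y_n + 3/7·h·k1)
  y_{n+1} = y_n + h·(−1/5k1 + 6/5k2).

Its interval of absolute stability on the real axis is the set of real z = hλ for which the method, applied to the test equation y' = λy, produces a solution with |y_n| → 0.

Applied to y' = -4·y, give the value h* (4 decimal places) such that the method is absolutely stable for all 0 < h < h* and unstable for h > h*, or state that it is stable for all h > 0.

(-1.9444,0); λ=-4 ⇒ h* = (35/18)/4 = 0.4861.

Test eqn y'=λy, z=hλ:
  k1=λy_n ⇒ h·k1=z·y_n;  k2=λ(1+3/7z)y_n ⇒ h·k2=z(1+3/7z)y_n
  y_{n+1}/y_n = 1 − 1/5z + 6/5z(1+3/7z) = 1 + z + 18/35z²
  R(z) = 1 + z + 18/35z².

Solve |R(x)|<1 on ℝ⁻.
x=-0.8: |R|=0.5291
R=1: x+18/35x²=0 ⇒ x=−35/18=-1.9444; min R=1−1/(4·18/35)=0.5139>−1
Confirm numerically:
  x=-1.826: |R|=0.88877 <1
  x=-1.114: |R|=0.52423 <1
  x=-0.781: |R|=0.53269 <1
  x=-2.428: |R|=1.60381 >1
  x=-2.289: |R|=1.40561 >1
  x=-2.190: |R|=1.27657 >1
Interval (-1.9444, 0).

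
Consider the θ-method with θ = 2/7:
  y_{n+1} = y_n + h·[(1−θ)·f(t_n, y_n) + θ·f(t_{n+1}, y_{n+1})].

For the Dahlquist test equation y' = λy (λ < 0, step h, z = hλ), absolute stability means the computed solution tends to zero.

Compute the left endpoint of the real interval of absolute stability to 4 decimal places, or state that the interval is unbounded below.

With y'=λy (z=hλ):
  y_{n+1} = y_n + z·[5/7·y_n + 2/7·y_{n+1}] ⇒ (1 − 2/7z)y_{n+1} = (1 + 5/7z)y_n
  so R(z) = (1 + 5/7z)/(1 − 2/7z).

Boundary: |R(x)|=1, x<0.
x=-1.16: |R|=0.1288
R=−1: 1+5/7x = −1+2/7x ⇒ -3/7x=2 ⇒ x=2/(-3/7)=-4.6667
Confirm numerically:
  x=-3.673: |R|=0.79221 <1
  x=-2.356: |R|=0.40813 <1
  x=-1.884: |R|=0.22474 <1
  x=-5.142: |R|=1.08250 >1
  x=-4.835: |R|=1.03029 >1
So |R|<1 on (-4.6667, 0).

left endpoint -4.6667.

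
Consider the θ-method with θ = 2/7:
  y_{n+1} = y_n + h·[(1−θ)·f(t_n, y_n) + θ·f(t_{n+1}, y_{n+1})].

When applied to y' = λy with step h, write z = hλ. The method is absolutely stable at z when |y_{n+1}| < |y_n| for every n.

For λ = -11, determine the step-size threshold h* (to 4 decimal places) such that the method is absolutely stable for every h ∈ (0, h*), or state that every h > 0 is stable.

(-4.6667,0); λ=-11 ⇒ h* = (14/3)/11 = 0.4242.

Set f=λy, z=hλ:
  y_{n+1} = y_n + z·[5/7·y_n + 2/7·y_{n+1}] ⇒ (1 − 2/7z)y_{n+1} = (1 + 5/7z)y_n
  so R(z) = (1 + 5/7z)/(1 − 2/7z).

Need |R(x)|<1, x<0.
x=-0.55: |R|=0.5247
R=−1: 1+5/7x = −1+2/7x ⇒ -3/7x=2 ⇒ x=2/(-3/7)=-4.6667
Confirm numerically:
  x=-4.283: |R|=0.92606 <1
  x=-4.227: |R|=0.91465 <1
  x=-4.012: |R|=0.86928 <1
  x=-3.689: |R|=0.79601 <1
  x=-5.207: |R|=1.09309 >1
  x=-5.187: |R|=1.08985 >1
  x=-4.863: |R|=1.03521 >1
Interval (-4.6667, 0).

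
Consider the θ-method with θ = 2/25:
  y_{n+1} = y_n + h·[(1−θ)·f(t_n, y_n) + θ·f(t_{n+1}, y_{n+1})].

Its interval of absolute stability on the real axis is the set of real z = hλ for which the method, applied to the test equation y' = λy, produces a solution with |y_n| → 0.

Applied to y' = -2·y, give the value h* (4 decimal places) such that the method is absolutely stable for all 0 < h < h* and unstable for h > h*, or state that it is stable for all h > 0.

(-2.3810,0); λ=-2 ⇒ h* = (50/21)/2 = 1.1905.

On y'=λy, z=hλ:
  y_{n+1} = y_n + z·[23/25·y_n + 2/25·y_{n+1}] ⇒ (1 − 2/25z)y_{n+1} = (1 + 23/25z)y_n
  R(z) = (1 + 23/25z)/(1 − 2/25z).

Solve |R(x)|<1 on ℝ⁻.
x=-0.4: |R|=0.6124
R=−1: 1+23/25x = −1+2/25x ⇒ -21/25x=2 ⇒ x=2/(-21/25)=-2.3810
Confirm numerically:
  x=-2.255: |R|=0.91037 <1
  x=-1.920: |R|=0.66436 <1
  x=-1.759: |R|=0.54201 <1
  x=-1.147: |R|=0.05060 <1
  x=-2.958: |R|=1.39197 >1
  x=-2.533: |R|=1.10620 >1
Stable set (-2.3810, 0).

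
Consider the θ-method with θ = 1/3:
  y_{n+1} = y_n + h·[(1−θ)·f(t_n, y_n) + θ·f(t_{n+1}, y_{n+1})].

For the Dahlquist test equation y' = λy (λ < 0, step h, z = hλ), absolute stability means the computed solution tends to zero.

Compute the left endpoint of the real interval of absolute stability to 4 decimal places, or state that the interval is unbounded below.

z* = -6.0000.

On y'=λy, z=hλ:
  y_{n+1} = y_n + z·[2/3·y_n + 1/3·y_{n+1}] ⇒ (1 − 1/3z)y_{n+1} = (1 + 2/3z)y_n
  Hence R(z) = (1 + 2/3z)/(1 − 1/3z).

Need |R(x)|<1, x<0.
x=-1.59: |R|=0.0392
R=−1: 1+2/3x = −1+1/3x ⇒ -1/3x=2 ⇒ x=2/(-1/3)=-6.0000
Confirm numerically:
  x=-4.098: |R|=0.73204 <1
  x=-3.711: |R|=0.65892 <1
  x=-3.662: |R|=0.64905 <1
  x=-2.674: |R|=0.41382 <1
  x=-6.314: |R|=1.03371 >1
  x=-6.277: |R|=1.02986 >1
Interval (-6.0000, 0).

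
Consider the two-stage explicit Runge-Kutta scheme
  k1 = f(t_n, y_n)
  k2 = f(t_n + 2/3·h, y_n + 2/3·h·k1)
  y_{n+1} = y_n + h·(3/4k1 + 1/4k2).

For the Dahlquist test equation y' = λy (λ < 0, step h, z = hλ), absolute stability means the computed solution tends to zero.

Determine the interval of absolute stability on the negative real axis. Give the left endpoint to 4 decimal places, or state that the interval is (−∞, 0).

z∈(-6.0000,0).

Test eqn y'=λy, z=hλ:
  k1=λy_n ⇒ h·k1=z·y_n;  k2=λ(1+2/3z)y_n ⇒ h·k2=z(1+2/3z)y_n
  y_{n+1}/y_n = 1 + 3/4z + 1/4z(1+2/3z) = 1 + z + 1/6z²
  so R(z) = 1 + z + 1/6z².

Need |R(x)|<1, x<0.
x=-1.19: |R|=0.0460
R=1: x+1/6x²=0 ⇒ x=−6=-6.0000; min R=1−1/(4·1/6)=-0.5000>−1
Confirm numerically:
  x=-4.896: |R|=0.09914 <1
  x=-4.355: |R|=0.19400 <1
  x=-2.983: |R|=0.49995 <1
  x=-2.879: |R|=0.49756 <1
  x=-6.536: |R|=1.58388 >1
  x=-6.473: |R|=1.51029 >1
  x=-6.233: |R|=1.24205 >1
Stable set (-6.0000, 0).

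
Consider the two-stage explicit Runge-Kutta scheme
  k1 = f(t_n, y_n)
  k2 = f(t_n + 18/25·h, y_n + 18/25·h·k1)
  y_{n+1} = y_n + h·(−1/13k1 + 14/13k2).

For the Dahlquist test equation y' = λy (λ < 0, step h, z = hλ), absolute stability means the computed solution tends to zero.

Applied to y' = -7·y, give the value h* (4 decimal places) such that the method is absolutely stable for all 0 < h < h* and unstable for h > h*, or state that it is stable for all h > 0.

With y'=λy (z=hλ):
  k1=λy_n ⇒ h·k1=z·y_n;  k2=λ(1+18/25z)y_n ⇒ h·k2=z(1+18/25z)y_n
  y_{n+1}/y_n = 1 − 1/13z + 14/13z(1+18/25z) = 1 + z + 252/325z²
  so R(z) = 1 + z + 252/325z².

Find x<0 with |R(x)|<1.
x=-0.84: |R|=0.7071
R=1: x+252/325x²=0 ⇒ x=−325/252=-1.2897; min R=1−1/(4·252/325)=0.6776>−1
Confirm numerically:
  x=-1.248: |R|=0.95966 <1
  x=-1.220: |R|=0.93408 <1
  x=-0.781: |R|=0.69195 <1
  x=-1.599: |R|=1.38350 >1
  x=-1.538: |R|=1.29613 >1
Stable set (-1.2897, 0).

(-1.2897,0); λ=-7 ⇒ h* = (325/252)/7 = 0.1842.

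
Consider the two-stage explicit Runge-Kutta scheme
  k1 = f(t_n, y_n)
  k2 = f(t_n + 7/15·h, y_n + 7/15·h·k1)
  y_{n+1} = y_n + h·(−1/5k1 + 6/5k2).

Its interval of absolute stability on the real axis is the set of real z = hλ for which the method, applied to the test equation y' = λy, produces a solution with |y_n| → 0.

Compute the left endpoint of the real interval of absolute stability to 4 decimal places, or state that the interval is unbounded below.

z* = -1.7857.

Set f=λy, z=hλ:
  k1=λy_n ⇒ h·k1=z·y_n;  k2=λ(1+7/15z)y_n ⇒ h·k2=z(1+7/15z)y_n
  y_{n+1}/y_n = 1 − 1/5z + 6/5z(1+7/15z) = 1 + z + 14/25z²
  ⇒ R(z) = 1 + z + 14/25z².

Need |R(x)|<1, x<0.
x=-1.53: |R|=0.7809
R=1: x+14/25x²=0 ⇒ x=−25/14=-1.7857; min R=1−1/(4·14/25)=0.5536>−1
Confirm numerically:
  x=-1.054: |R|=0.56811 <1
  x=-0.861: |R|=0.55414 <1
  x=-0.769: |R|=0.56216 <1
  x=-2.301: |R|=1.66398 >1
  x=-2.154: |R|=1.44424 >1
  x=-1.903: |R|=1.12499 >1
So |R|<1 on (-1.7857, 0).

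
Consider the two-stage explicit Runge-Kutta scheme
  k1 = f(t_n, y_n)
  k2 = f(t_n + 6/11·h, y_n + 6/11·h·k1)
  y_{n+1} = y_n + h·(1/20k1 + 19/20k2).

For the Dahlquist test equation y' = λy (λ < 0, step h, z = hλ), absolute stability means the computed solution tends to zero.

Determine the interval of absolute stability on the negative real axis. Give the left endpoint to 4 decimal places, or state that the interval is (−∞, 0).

Set f=λy, z=hλ:
  k1=λy_n ⇒ h·k1=z·y_n;  k2=λ(1+6/11z)y_n ⇒ h·k2=z(1+6/11z)y_n
  y_{n+1}/y_n = 1 + 1/20z + 19/20z(1+6/11z) = 1 + z + 57/110z²
  so R(z) = 1 + z + 57/110z².

Boundary: |R(x)|=1, x<0.
x=-1.6: |R|=0.7265
R=1: x+57/110x²=0 ⇒ x=−110/57=-1.9298; min R=1−1/(4·57/110)=0.5175>−1
Confirm numerically:
  x=-1.481: |R|=0.65556 <1
  x=-1.044: |R|=0.52079 <1
  x=-0.997: |R|=0.51808 <1
  x=-2.524: |R|=1.77712 >1
  x=-2.058: |R|=1.13669 >1
  x=-2.049: |R|=1.12654 >1
So |R|<1 on (-1.9298, 0).

z∈(-1.9298,0).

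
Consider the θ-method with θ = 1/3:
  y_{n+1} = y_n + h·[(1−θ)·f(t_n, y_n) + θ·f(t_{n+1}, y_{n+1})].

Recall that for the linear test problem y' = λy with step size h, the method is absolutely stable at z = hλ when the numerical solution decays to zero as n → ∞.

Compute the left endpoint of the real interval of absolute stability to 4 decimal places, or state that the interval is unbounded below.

left endpoint -6.0000.

Set f=λy, z=hλ:
  y_{n+1} = y_n + z·[2/3·y_n + 1/3·y_{n+1}] ⇒ (1 − 1/3z)y_{n+1} = (1 + 2/3z)y_n
  R(z) = (1 + 2/3z)/(1 − 1/3z).

Solve |R(x)|<1 on ℝ⁻.
x=-0.72: |R|=0.4194
R=−1: 1+2/3x = −1+1/3x ⇒ -1/3x=2 ⇒ x=2/(-1/3)=-6.0000
Confirm numerically:
  x=-5.586: |R|=0.95178 <1
  x=-5.081: |R|=0.88628 <1
  x=-3.903: |R|=0.69622 <1
  x=-3.410: |R|=0.59594 <1
  x=-6.319: |R|=1.03423 >1
  x=-6.270: |R|=1.02913 >1
So |R|<1 on (-6.0000, 0).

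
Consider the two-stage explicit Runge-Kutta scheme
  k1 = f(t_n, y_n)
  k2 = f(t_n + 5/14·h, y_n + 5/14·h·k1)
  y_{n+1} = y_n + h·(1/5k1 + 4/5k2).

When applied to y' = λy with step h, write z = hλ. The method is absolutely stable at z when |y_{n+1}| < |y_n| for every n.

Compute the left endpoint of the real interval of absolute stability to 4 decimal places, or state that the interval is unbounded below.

z* = -3.5000.

Test eqn y'=λy, z=hλ:
  k1=λy_n ⇒ h·k1=z·y_n;  k2=λ(1+5/14z)y_n ⇒ h·k2=z(1+5/14z)y_n
  y_{n+1}/y_n = 1 + 1/5z + 4/5z(1+5/14z) = 1 + z + 2/7z²
  R(z) = 1 + z + 2/7z².

Need |R(x)|<1, x<0.
x=-0.76: |R|=0.4050
R=1: x+2/7x²=0 ⇒ x=−7/2=-3.5000; min R=1−1/(4·2/7)=0.1250>−1
Confirm numerically:
  x=-3.116: |R|=0.65813 <1
  x=-3.031: |R|=0.59385 <1
  x=-1.424: |R|=0.15536 <1
  x=-4.055: |R|=1.64301 >1
  x=-4.011: |R|=1.58561 >1
So |R|<1 on (-3.5000, 0).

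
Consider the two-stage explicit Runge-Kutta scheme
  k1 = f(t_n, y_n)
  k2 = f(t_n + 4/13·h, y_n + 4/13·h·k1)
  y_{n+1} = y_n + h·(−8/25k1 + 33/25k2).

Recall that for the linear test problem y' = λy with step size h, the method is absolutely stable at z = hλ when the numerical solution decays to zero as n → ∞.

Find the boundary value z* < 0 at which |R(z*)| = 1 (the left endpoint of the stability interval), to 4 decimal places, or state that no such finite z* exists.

z* = -2.4621.

Test eqn y'=λy, z=hλ:
  k1=λy_n ⇒ h·k1=z·y_n;  k2=λ(1+4/13z)y_n ⇒ h·k2=z(1+4/13z)y_n
  y_{n+1}/y_n = 1 − 8/25z + 33/25z(1+4/13z) = 1 + z + 132/325z²
  Hence R(z) = 1 + z + 132/325z².

Find x<0 with |R(x)|<1.
x=-0.78: |R|=0.4671
R=1: x+132/325x²=0 ⇒ x=−325/132=-2.4621; min R=1−1/(4·132/325)=0.3845>−1
Confirm numerically:
  x=-2.205: |R|=0.76973 <1
  x=-1.777: |R|=0.50552 <1
  x=-1.061: |R|=0.39622 <1
  x=-1.003: |R|=0.40559 <1
  x=-2.785: |R|=1.36522 >1
  x=-2.776: |R|=1.35389 >1
  x=-2.491: |R|=1.02922 >1
Stable set (-2.4621, 0).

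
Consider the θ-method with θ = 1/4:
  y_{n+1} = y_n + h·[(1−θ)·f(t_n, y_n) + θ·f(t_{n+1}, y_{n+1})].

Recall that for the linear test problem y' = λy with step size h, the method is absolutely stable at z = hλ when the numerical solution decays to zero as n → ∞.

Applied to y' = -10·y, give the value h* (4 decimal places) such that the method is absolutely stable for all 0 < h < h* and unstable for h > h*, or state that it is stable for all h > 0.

(-4.0000,0); λ=-10 ⇒ h* = (4)/10 = 0.4000.

Test eqn y'=λy, z=hλ:
  y_{n+1} = y_n + z·[3/4·y_n + 1/4·y_{n+1}] ⇒ (1 − 1/4z)y_{n+1} = (1 + 3/4z)y_n
  R(z) = (1 + 3/4z)/(1 − 1/4z).

Solve |R(x)|<1 on ℝ⁻.
x=-0.99: |R|=0.2064
R=−1: 1+3/4x = −1+1/4x ⇒ -1/2x=2 ⇒ x=2/(-1/2)=-4.0000
Confirm numerically:
  x=-3.838: |R|=0.95866 <1
  x=-2.661: |R|=0.59796 <1
  x=-2.102: |R|=0.37791 <1
  x=-2.066: |R|=0.36235 <1
  x=-4.536: |R|=1.12559 >1
  x=-4.341: |R|=1.08176 >1
  x=-4.148: |R|=1.03633 >1
So |R|<1 on (-4.0000, 0).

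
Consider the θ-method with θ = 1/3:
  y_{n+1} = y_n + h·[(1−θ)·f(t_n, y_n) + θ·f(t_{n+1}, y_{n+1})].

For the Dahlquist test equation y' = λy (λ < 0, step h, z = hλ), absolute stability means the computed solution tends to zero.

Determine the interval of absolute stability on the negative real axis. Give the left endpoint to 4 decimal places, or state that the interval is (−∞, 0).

(-6.0000, 0).

With y'=λy (z=hλ):
  y_{n+1} = y_n + z·[2/3·y_n + 1/3·y_{n+1}] ⇒ (1 − 1/3z)y_{n+1} = (1 + 2/3z)y_n
  so R(z) = (1 + 2/3z)/(1 − 1/3z).

Boundary: |R(x)|=1, x<0.
x=-0.65: |R|=0.4658
R=−1: 1+2/3x = −1+1/3x ⇒ -1/3x=2 ⇒ x=2/(-1/3)=-6.0000
Confirm numerically:
  x=-5.918: |R|=0.99081 <1
  x=-5.589: |R|=0.95215 <1
  x=-5.293: |R|=0.91475 <1
  x=-6.304: |R|=1.03267 >1
  x=-6.026: |R|=1.00288 >1
Interval (-6.0000, 0).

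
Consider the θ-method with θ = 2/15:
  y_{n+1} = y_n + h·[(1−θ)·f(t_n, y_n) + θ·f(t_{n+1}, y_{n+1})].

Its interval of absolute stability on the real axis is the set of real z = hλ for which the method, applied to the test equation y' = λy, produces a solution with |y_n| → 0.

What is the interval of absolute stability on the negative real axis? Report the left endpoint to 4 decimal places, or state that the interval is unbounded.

(-2.7273, 0).

Test eqn y'=λy, z=hλ:
  y_{n+1} = y_n + z·[13/15·y_n + 2/15·y_{n+1}] ⇒ (1 − 2/15z)y_{n+1} = (1 + 13/15z)y_n
  ⇒ R(z) = (1 + 13/15z)/(1 − 2/15z).

Solve |R(x)|<1 on ℝ⁻.
x=-0.85: |R|=0.2365
R=−1: 1+13/15x = −1+2/15x ⇒ -11/15x=2 ⇒ x=2/(-11/15)=-2.7273
Confirm numerically:
  x=-1.692: |R|=0.38055 <1
  x=-1.582: |R|=0.30643 <1
  x=-1.565: |R|=0.29482 <1
  x=-1.465: |R|=0.22560 <1
  x=-3.256: |R|=1.27036 >1
  x=-3.169: |R|=1.22772 >1
  x=-2.844: |R|=1.06206 >1
Interval (-2.7273, 0).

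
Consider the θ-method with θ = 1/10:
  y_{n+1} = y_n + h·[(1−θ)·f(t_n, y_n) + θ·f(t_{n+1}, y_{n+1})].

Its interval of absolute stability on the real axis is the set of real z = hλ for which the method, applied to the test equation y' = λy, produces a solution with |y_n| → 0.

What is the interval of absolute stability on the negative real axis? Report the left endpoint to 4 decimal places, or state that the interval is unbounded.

(-2.5000, 0).

Test eqn y'=λy, z=hλ:
  y_{n+1} = y_n + z·[9/10·y_n + 1/10·y_{n+1}] ⇒ (1 − 1/10z)y_{n+1} = (1 + 9/10z)y_n
  so R(z) = (1 + 9/10z)/(1 − 1/10z).

Solve |R(x)|<1 on ℝ⁻.
x=-1.37: |R|=0.2049
R=−1: 1+9/10x = −1+1/10x ⇒ -4/5x=2 ⇒ x=2/(-4/5)=-2.5000
Confirm numerically:
  x=-2.162: |R|=0.77767 <1
  x=-1.825: |R|=0.54334 <1
  x=-1.803: |R|=0.52758 <1
  x=-1.771: |R|=0.50455 <1
  x=-2.825: |R|=1.20273 >1
  x=-2.810: |R|=1.19360 >1
Stable set (-2.5000, 0).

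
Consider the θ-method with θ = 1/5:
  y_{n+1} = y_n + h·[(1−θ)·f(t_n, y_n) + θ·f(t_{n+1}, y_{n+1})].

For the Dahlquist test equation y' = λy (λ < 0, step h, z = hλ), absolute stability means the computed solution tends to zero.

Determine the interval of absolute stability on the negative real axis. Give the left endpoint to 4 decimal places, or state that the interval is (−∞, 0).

Test eqn y'=λy, z=hλ:
  y_{n+1} = y_n + z·[4/5·y_n + 1/5·y_{n+1}] ⇒ (1 − 1/5z)y_{n+1} = (1 + 4/5z)y_n
  R(z) = (1 + 4/5z)/(1 − 1/5z).

Find x<0 with |R(x)|<1.
x=-1.22: |R|=0.0193
R=−1: 1+4/5x = −1+1/5x ⇒ -3/5x=2 ⇒ x=2/(-3/5)=-3.3333
Confirm numerically:
  x=-2.325: |R|=0.58703 <1
  x=-2.077: |R|=0.46743 <1
  x=-1.600: |R|=0.21212 <1
  x=-3.903: |R|=1.19196 >1
  x=-3.393: |R|=1.02133 >1
So |R|<1 on (-3.3333, 0).

z∈(-3.3333,0).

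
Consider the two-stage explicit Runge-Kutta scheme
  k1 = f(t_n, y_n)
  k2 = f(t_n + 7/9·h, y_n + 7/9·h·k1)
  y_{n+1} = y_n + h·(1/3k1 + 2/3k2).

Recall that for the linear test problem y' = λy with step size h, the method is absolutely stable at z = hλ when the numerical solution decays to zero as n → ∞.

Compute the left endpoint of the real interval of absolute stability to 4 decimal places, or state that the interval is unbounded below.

z* = -1.9286.

With y'=λy (z=hλ):
  k1=λy_n ⇒ h·k1=z·y_n;  k2=λ(1+7/9z)y_n ⇒ h·k2=z(1+7/9z)y_n
  y_{n+1}/y_n = 1 + 1/3z + 2/3z(1+7/9z) = 1 + z + 14/27z²
  ⇒ R(z) = 1 + z + 14/27z².

Boundary: |R(x)|=1, x<0.
x=-0.78: |R|=0.5355
R=1: x+14/27x²=0 ⇒ x=−27/14=-1.9286; min R=1−1/(4·14/27)=0.5179>−1
Confirm numerically:
  x=-1.732: |R|=0.82346 <1
  x=-1.481: |R|=0.65630 <1
  x=-1.434: |R|=0.63226 <1
  x=-1.266: |R|=0.56506 <1
  x=-2.129: |R|=1.22126 >1
  x=-2.083: |R|=1.16679 >1
Interval (-1.9286, 0).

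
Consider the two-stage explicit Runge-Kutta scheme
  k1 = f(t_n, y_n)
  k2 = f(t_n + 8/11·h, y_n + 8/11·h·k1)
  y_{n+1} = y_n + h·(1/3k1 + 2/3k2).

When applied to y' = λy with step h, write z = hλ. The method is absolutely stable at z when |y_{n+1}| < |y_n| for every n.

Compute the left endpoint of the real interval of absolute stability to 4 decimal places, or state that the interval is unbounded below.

z* = -2.0625.

Test eqn y'=λy, z=hλ:
  k1=λy_n ⇒ h·k1=z·y_n;  k2=λ(1+8/11z)y_n ⇒ h·k2=z(1+8/11z)y_n
  y_{n+1}/y_n = 1 + 1/3z + 2/3z(1+8/11z) = 1 + z + 16/33z²
  so R(z) = 1 + z + 16/33z².

Boundary: |R(x)|=1, x<0.
x=-1.26: |R|=0.5097
R=1: x+16/33x²=0 ⇒ x=−33/16=-2.0625; min R=1−1/(4·16/33)=0.4844>−1
Confirm numerically:
  x=-1.728: |R|=0.71975 <1
  x=-1.434: |R|=0.56302 <1
  x=-1.325: |R|=0.52621 <1
  x=-1.109: |R|=0.48731 <1
  x=-2.233: |R|=1.18459 >1
  x=-2.100: |R|=1.03818 >1
  x=-2.096: |R|=1.03404 >1
Stable set (-2.0625, 0).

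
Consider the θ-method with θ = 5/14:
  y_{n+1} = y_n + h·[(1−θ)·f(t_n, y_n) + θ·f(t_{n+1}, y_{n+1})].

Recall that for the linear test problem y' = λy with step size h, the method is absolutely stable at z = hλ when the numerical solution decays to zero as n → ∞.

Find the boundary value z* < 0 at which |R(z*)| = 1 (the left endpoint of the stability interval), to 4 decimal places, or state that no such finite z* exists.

z* = -7.0000.

With y'=λy (z=hλ):
  y_{n+1} = y_n + z·[9/14·y_n + 5/14·y_{n+1}] ⇒ (1 − 5/14z)y_{n+1} = (1 + 9/14z)y_n
  so R(z) = (1 + 9/14z)/(1 − 5/14z).

Solve |R(x)|<1 on ℝ⁻.
x=-0.75: |R|=0.4085
R=−1: 1+9/14x = −1+5/14x ⇒ -2/7x=2 ⇒ x=2/(-2/7)=-7.0000
Confirm numerically:
  x=-6.476: |R|=0.95481 <1
  x=-6.026: |R|=0.91172 <1
  x=-5.496: |R|=0.85497 <1
  x=-3.921: |R|=0.63351 <1
  x=-7.426: |R|=1.03333 >1
  x=-7.416: |R|=1.03258 >1
Interval (-7.0000, 0).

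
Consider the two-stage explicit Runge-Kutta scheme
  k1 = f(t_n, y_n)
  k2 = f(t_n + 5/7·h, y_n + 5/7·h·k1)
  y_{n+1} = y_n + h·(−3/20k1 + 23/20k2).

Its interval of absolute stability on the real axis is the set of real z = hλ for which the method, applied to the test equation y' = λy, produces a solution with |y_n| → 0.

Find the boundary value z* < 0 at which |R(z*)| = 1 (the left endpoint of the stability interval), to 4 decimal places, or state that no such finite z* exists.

left endpoint -1.2174.

Set f=λy, z=hλ:
  k1=λy_n ⇒ h·k1=z·y_n;  k2=λ(1+5/7z)y_n ⇒ h·k2=z(1+5/7z)y_n
  y_{n+1}/y_n = 1 − 3/20z + 23/20z(1+5/7z) = 1 + z + 23/28z²
  ⇒ R(z) = 1 + z + 23/28z².

Need |R(x)|<1, x<0.
x=-0.99: |R|=0.8151
R=1: x+23/28x²=0 ⇒ x=−28/23=-1.2174; min R=1−1/(4·23/28)=0.6957>−1
Confirm numerically:
  x=-1.087: |R|=0.88357 <1
  x=-0.928: |R|=0.77940 <1
  x=-0.848: |R|=0.74269 <1
  x=-0.613: |R|=0.69567 <1
  x=-1.814: |R|=1.88899 >1
  x=-1.490: |R|=1.33365 >1
So |R|<1 on (-1.2174, 0).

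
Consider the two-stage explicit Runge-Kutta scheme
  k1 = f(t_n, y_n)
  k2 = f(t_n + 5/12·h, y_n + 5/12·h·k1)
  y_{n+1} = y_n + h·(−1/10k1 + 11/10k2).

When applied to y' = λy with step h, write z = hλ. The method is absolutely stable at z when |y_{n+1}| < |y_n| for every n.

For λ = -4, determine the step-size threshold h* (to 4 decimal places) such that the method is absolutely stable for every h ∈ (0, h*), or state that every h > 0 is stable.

(-2.1818,0); λ=-4 ⇒ h* = (24/11)/4 = 0.5455.

On y'=λy, z=hλ:
  k1=λy_n ⇒ h·k1=z·y_n;  k2=λ(1+5/12z)y_n ⇒ h·k2=z(1+5/12z)y_n
  y_{n+1}/y_n = 1 − 1/10z + 11/10z(1+5/12z) = 1 + z + 11/24z²
  R(z) = 1 + z + 11/24z².

Boundary: |R(x)|=1, x<0.
x=-1.37: |R|=0.4902
R=1: x+11/24x²=0 ⇒ x=−24/11=-2.1818; min R=1−1/(4·11/24)=0.4545>−1
Confirm numerically:
  x=-1.923: |R|=0.77188 <1
  x=-1.644: |R|=0.59475 <1
  x=-1.536: |R|=0.54534 <1
  x=-1.475: |R|=0.52216 <1
  x=-2.561: |R|=1.44508 >1
  x=-2.546: |R|=1.42497 >1
Interval (-2.1818, 0).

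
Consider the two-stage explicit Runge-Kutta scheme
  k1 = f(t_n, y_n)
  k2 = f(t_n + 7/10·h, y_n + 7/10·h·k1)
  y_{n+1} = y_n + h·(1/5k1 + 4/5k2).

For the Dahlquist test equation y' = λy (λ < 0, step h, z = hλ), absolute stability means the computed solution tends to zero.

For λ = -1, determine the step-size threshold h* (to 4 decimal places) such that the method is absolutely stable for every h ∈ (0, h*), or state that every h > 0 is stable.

(-1.7857,0); λ=-1 ⇒ h* = (25/14)/1 = 1.7857.

On y'=λy, z=hλ:
  k1=λy_n ⇒ h·k1=z·y_n;  k2=λ(1+7/10z)y_n ⇒ h·k2=z(1+7/10z)y_n
  y_{n+1}/y_n = 1 + 1/5z + 4/5z(1+7/10z) = 1 + z + 14/25z²
  R(z) = 1 + z + 14/25z².

Solve |R(x)|<1 on ℝ⁻.
x=-1.12: |R|=0.5825
R=1: x+14/25x²=0 ⇒ x=−25/14=-1.7857; min R=1−1/(4·14/25)=0.5536>−1
Confirm numerically:
  x=-1.491: |R|=0.75393 <1
  x=-1.226: |R|=0.61572 <1
  x=-0.948: |R|=0.55527 <1
  x=-0.808: |R|=0.55760 <1
  x=-2.300: |R|=1.66240 >1
  x=-2.193: |R|=1.50018 >1
  x=-1.963: |R|=1.19489 >1
So |R|<1 on (-1.7857, 0).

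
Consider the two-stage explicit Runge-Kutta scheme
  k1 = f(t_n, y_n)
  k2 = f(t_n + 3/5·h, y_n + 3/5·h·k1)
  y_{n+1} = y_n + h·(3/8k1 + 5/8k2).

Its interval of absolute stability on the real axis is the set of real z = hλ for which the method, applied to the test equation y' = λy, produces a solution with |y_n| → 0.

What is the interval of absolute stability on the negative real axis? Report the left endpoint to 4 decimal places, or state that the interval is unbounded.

z∈(-2.6667,0).

Set f=λy, z=hλ:
  k1=λy_n ⇒ h·k1=z·y_n;  k2=λ(1+3/5z)y_n ⇒ h·k2=z(1+3/5z)y_n
  y_{n+1}/y_n = 1 + 3/8z + 5/8z(1+3/5z) = 1 + z + 3/8z²
  ⇒ R(z) = 1 + z + 3/8z².

Solve |R(x)|<1 on ℝ⁻.
x=-1.74: |R|=0.3953
R=1: x+3/8x²=0 ⇒ x=−8/3=-2.6667; min R=1−1/(4·3/8)=0.3333>−1
Confirm numerically:
  x=-2.437: |R|=0.79011 <1
  x=-2.167: |R|=0.59396 <1
  x=-1.272: |R|=0.33474 <1
  x=-3.203: |R|=1.64420 >1
  x=-2.708: |R|=1.04197 >1
Stable set (-2.6667, 0).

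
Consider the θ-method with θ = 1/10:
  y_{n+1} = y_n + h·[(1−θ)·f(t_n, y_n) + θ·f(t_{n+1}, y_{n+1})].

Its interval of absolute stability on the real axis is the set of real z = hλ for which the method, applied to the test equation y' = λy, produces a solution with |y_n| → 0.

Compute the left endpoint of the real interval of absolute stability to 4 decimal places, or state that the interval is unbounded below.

left endpoint -2.5000.

Test eqn y'=λy, z=hλ:
  y_{n+1} = y_n + z·[9/10·y_n + 1/10·y_{n+1}] ⇒ (1 − 1/10z)y_{n+1} = (1 + 9/10z)y_n
  R(z) = (1 + 9/10z)/(1 − 1/10z).

Boundary: |R(x)|=1, x<0.
x=-1.28: |R|=0.1348
R=−1: 1+9/10x = −1+1/10x ⇒ -4/5x=2 ⇒ x=2/(-4/5)=-2.5000
Confirm numerically:
  x=-1.999: |R|=0.66597 <1
  x=-1.168: |R|=0.04585 <1
  x=-1.029: |R|=0.06701 <1
  x=-2.650: |R|=1.09486 >1
  x=-2.636: |R|=1.08610 >1
  x=-2.544: |R|=1.02806 >1
Interval (-2.5000, 0).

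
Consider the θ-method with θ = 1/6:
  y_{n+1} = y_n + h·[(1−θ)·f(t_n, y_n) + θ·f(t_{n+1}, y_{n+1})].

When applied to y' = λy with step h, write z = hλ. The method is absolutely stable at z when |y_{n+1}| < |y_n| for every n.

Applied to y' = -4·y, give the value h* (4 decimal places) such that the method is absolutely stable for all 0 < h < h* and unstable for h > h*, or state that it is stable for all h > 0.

(-3.0000,0); λ=-4 ⇒ h* = (3)/4 = 0.7500.

Set f=λy, z=hλ:
  y_{n+1} = y_n + z·[5/6·y_n + 1/6·y_{n+1}] ⇒ (1 − 1/6z)y_{n+1} = (1 + 5/6z)y_n
  R(z) = (1 + 5/6z)/(1 − 1/6z).

Find x<0 with |R(x)|<1.
x=-0.36: |R|=0.6604
R=−1: 1+5/6x = −1+1/6x ⇒ -2/3x=2 ⇒ x=2/(-2/3)=-3.0000
Confirm numerically:
  x=-2.423: |R|=0.72599 <1
  x=-2.062: |R|=0.53461 <1
  x=-1.399: |R|=0.13448 <1
  x=-1.331: |R|=0.08935 <1
  x=-3.240: |R|=1.10390 >1
  x=-3.210: |R|=1.09121 >1
  x=-3.186: |R|=1.08099 >1
Interval (-3.0000, 0).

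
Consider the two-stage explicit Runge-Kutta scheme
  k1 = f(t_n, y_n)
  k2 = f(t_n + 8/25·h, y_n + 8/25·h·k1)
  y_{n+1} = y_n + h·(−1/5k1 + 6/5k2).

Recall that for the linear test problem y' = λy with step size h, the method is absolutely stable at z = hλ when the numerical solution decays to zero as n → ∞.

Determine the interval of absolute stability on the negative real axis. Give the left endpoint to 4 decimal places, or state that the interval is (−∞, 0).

Test eqn y'=λy, z=hλ:
  k1=λy_n ⇒ h·k1=z·y_n;  k2=λ(1+8/25z)y_n ⇒ h·k2=z(1+8/25z)y_n
  y_{n+1}/y_n = 1 − 1/5z + 6/5z(1+8/25z) = 1 + z + 48/125z²
  so R(z) = 1 + z + 48/125z².

Boundary: |R(x)|=1, x<0.
x=-0.98: |R|=0.3888
R=1: x+48/125x²=0 ⇒ x=−125/48=-2.6042; min R=1−1/(4·48/125)=0.3490>−1
Confirm numerically:
  x=-1.935: |R|=0.50278 <1
  x=-1.707: |R|=0.41192 <1
  x=-1.597: |R|=0.38236 <1
  x=-2.786: |R|=1.19453 >1
  x=-2.725: |R|=1.12644 >1
  x=-2.625: |R|=1.02100 >1
So |R|<1 on (-2.6042, 0).

z∈(-2.6042,0).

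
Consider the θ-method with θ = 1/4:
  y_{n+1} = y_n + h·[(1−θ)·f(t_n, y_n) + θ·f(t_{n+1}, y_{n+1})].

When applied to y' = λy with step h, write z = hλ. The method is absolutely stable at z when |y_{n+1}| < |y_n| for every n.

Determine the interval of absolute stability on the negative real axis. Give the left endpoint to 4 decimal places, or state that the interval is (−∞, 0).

z∈(-4.0000,0).

On y'=λy, z=hλ:
  y_{n+1} = y_n + z·[3/4·y_n + 1/4·y_{n+1}] ⇒ (1 − 1/4z)y_{n+1} = (1 + 3/4z)y_n
  so R(z) = (1 + 3/4z)/(1 − 1/4z).

Find x<0 with |R(x)|<1.
x=-1.53: |R|=0.1067
R=−1: 1+3/4x = −1+1/4x ⇒ -1/2x=2 ⇒ x=2/(-1/2)=-4.0000
Confirm numerically:
  x=-2.857: |R|=0.66662 <1
  x=-2.382: |R|=0.49295 <1
  x=-2.345: |R|=0.47833 <1
  x=-4.532: |R|=1.12471 >1
  x=-4.278: |R|=1.06717 >1
  x=-4.165: |R|=1.04042 >1
So |R|<1 on (-4.0000, 0).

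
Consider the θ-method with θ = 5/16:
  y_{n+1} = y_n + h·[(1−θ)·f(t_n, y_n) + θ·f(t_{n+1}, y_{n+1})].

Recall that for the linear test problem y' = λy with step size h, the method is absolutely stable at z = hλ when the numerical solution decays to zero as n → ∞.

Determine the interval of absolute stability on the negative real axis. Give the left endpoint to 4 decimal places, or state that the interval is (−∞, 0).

z∈(-5.3333,0).

Test eqn y'=λy, z=hλ:
  y_{n+1} = y_n + z·[11/16·y_n + 5/16·y_{n+1}] ⇒ (1 − 5/16z)y_{n+1} = (1 + 11/16z)y_n
  so R(z) = (1 + 11/16z)/(1 − 5/16z).

Find x<0 with |R(x)|<1.
x=-1.45: |R|=0.0022
R=−1: 1+11/16x = −1+5/16x ⇒ -3/8x=2 ⇒ x=2/(-3/8)=-5.3333
Confirm numerically:
  x=-4.247: |R|=0.82495 <1
  x=-2.786: |R|=0.48934 <1
  x=-2.349: |R|=0.35462 <1
  x=-5.916: |R|=1.07670 >1
  x=-5.377: |R|=1.00611 >1
Stable set (-5.3333, 0).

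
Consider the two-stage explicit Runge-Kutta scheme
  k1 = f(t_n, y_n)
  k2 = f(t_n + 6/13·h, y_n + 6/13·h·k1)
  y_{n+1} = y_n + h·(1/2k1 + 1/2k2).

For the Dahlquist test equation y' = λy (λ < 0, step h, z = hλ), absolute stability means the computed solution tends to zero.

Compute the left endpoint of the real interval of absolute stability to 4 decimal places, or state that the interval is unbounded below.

On y'=λy, z=hλ:
  k1=λy_n ⇒ h·k1=z·y_n;  k2=λ(1+6/13z)y_n ⇒ h·k2=z(1+6/13z)y_n
  y_{n+1}/y_n = 1 + 1/2z + 1/2z(1+6/13z) = 1 + z + 3/13z²
  ⇒ R(z) = 1 + z + 3/13z².

Need |R(x)|<1, x<0.
x=-0.67: |R|=0.4336
R=1: x+3/13x²=0 ⇒ x=−13/3=-4.3333; min R=1−1/(4·3/13)=-0.0833>−1
Confirm numerically:
  x=-4.139: |R|=0.81438 <1
  x=-4.126: |R|=0.80259 <1
  x=-3.449: |R|=0.29614 <1
  x=-2.103: |R|=0.08240 <1
  x=-4.807: |R|=1.52544 >1
  x=-4.790: |R|=1.50479 >1
  x=-4.579: |R|=1.25959 >1
Stable set (-4.3333, 0).

z* = -4.3333.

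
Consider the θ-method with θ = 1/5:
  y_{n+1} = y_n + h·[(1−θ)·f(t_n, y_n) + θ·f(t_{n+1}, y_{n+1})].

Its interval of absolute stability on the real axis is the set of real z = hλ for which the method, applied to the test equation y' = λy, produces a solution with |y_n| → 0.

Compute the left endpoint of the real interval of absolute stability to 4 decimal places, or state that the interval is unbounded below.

Set f=λy, z=hλ:
  y_{n+1} = y_n + z·[4/5·y_n + 1/5·y_{n+1}] ⇒ (1 − 1/5z)y_{n+1} = (1 + 4/5z)y_n
  R(z) = (1 + 4/5z)/(1 − 1/5z).

Solve |R(x)|<1 on ℝ⁻.
x=-0.86: |R|=0.2662
R=−1: 1+4/5x = −1+1/5x ⇒ -3/5x=2 ⇒ x=2/(-3/5)=-3.3333
Confirm numerically:
  x=-3.027: |R|=0.88551 <1
  x=-2.456: |R|=0.64700 <1
  x=-1.410: |R|=0.09984 <1
  x=-1.348: |R|=0.06175 <1
  x=-3.659: |R|=1.11283 >1
  x=-3.484: |R|=1.05328 >1
  x=-3.448: |R|=1.04072 >1
Interval (-3.3333, 0).

z* = -3.3333.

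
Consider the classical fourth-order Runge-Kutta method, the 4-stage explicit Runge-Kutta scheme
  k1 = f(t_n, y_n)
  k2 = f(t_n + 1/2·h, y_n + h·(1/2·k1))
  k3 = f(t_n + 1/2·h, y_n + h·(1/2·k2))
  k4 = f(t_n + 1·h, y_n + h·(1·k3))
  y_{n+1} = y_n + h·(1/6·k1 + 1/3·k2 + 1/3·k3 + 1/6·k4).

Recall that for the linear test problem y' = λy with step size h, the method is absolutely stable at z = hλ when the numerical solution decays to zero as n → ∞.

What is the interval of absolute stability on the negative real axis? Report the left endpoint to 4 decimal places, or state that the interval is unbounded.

(-2.7853, 0).

On y'=λy, z=hλ:
  order 4, 4-stage ⇒ R(z)=1+z+z^2/2+z^3/6+z^4/24
  (e.g. R(-1.03)=0.36523, |R|=0.36523)

Boundary: |R(x)|=1, x<0.
x=-1.03: |R|=0.3652
|R(-2.92)|=1.2228 |R(-2.82)|=1.0536 |R(-1.17)|=0.3256
Bisect:
  x_lo=-3.1422 |R|=1.6856  x_hi=-0.0578 |R|=0.9438
  mid=-1.60000 |R|=0.27040 →hi
  mid=-2.37110 |R|=0.53520 →hi
  mid=-2.75665 |R|=0.95766 →hi
  mid=-2.94942 |R|=1.27700 →lo
  mid=-2.85304 |R|=1.10703 →lo
  mid=-2.80484 |R|=1.02987 →lo
  mid=-2.78074 |R|=0.99316 →hi
  ...
  [-2.78545,-2.78526] ⇒ x*=-2.7853
Stable set (-2.7853, 0).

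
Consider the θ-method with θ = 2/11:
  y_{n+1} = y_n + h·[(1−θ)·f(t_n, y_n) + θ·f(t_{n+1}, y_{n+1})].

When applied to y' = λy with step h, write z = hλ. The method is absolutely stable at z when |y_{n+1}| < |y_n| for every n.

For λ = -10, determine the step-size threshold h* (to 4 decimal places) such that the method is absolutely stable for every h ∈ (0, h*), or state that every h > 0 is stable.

Test eqn y'=λy, z=hλ:
  y_{n+1} = y_n + z·[9/11·y_n + 2/11·y_{n+1}] ⇒ (1 − 2/11z)y_{n+1} = (1 + 9/11z)y_n
  ⇒ R(z) = (1 + 9/11z)/(1 − 2/11z).

Boundary: |R(x)|=1, x<0.
x=-1.38: |R|=0.1032
R=−1: 1+9/11x = −1+2/11x ⇒ -7/11x=2 ⇒ x=2/(-7/11)=-3.1429
Confirm numerically:
  x=-2.414: |R|=0.67766 <1
  x=-2.307: |R|=0.62527 <1
  x=-1.490: |R|=0.17239 <1
  x=-3.734: |R|=1.22406 >1
  x=-3.732: |R|=1.22335 >1
  x=-3.488: |R|=1.13440 >1
So |R|<1 on (-3.1429, 0).

(-3.1429,0); λ=-10 ⇒ h* = (22/7)/10 = 0.3143.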